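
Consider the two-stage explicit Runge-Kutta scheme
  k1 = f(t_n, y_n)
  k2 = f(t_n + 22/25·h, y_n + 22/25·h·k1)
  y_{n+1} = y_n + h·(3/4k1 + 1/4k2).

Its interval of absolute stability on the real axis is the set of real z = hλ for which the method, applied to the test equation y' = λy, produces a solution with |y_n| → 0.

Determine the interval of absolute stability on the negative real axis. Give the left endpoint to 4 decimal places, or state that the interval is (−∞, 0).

Set f=λy, z=hλ:
  k1=λy_n ⇒ h·k1=z·y_n;  k2=λ(1+22/25z)y_n ⇒ h·k2=z(1+22/25z)y_n
  y_{n+1}/y_n = 1 + 3/4z + 1/4z(1+22/25z) = 1 + z + 11/50z²
  R(z) = 1 + z + 11/50z².

Solve |R(x)|<1 on ℝ⁻.
x=-0.52: |R|=0.5395
R=1: x+11/50x²=0 ⇒ x=−50/11=-4.5455; min R=1−1/(4·11/50)=-0.1364>−1
Confirm numerically:
  x=-3.097: |R|=0.01311 <1
  x=-2.909: |R|=0.04730 <1
  x=-2.192: |R|=0.13493 <1
  x=-4.935: |R|=1.42293 >1
  x=-4.841: |R|=1.31476 >1
So |R|<1 on (-4.5455, 0).

(-4.5455, 0).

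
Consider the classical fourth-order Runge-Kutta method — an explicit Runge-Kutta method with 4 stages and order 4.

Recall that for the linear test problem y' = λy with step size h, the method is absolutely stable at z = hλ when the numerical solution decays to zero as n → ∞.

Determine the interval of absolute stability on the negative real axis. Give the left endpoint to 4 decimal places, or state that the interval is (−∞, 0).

z∈(-2.7853,0).

Set f=λy, z=hλ:
  order 4, 4-stage ⇒ R(z)=1+z+z^2/2+z^3/6+z^4/24
  (e.g. R(-0.59)=0.55487, |R|=0.55487)

Boundary: |R(x)|=1, x<0.
x=-0.59: |R|=0.5549
|R(-2.04)|=0.3475 |R(-1.13)|=0.3359 |R(-0.52)|=0.5948
Bisect:
  x_lo=-3.2027 |R|=1.8346  x_hi=-0.2152 |R|=0.8064
  mid=-1.70897 |R|=0.27486 →hi
  mid=-2.45584 |R|=0.60676 →hi
  mid=-2.82928 |R|=1.06836 →lo
  mid=-2.64256 |R|=0.80528 →hi
  mid=-2.73592 |R|=0.92807 →hi
  mid=-2.78260 |R|=0.99594 →hi
  mid=-2.80594 |R|=1.03157 →lo
  mid=-2.79427 |R|=1.01361 →lo
  mid=-2.78843 |R|=1.00474 →lo
  ...
  [-2.78533,-2.78515] ⇒ x*=-2.7853
Stable set (-2.7853, 0).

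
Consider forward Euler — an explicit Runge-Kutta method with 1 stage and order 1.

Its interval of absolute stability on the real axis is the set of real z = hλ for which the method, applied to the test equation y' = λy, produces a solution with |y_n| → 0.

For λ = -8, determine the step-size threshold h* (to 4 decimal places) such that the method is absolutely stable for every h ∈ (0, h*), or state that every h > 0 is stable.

(-2.0000,0); λ=-8 ⇒ h* = 0.2500.

With y'=λy (z=hλ):
  order 1, 1-stage ⇒ R(z)=1+z
  (e.g. R(-0.53)=0.47000, |R|=0.47000)

Solve |R(x)|<1 on ℝ⁻.
x=-0.53: |R|=0.4700
|R(-1.74)|=0.7400 |R(-1.18)|=0.1800 |R(-1)|=0.0000
Bisect:
  x_lo=-2.4068 |R|=1.4068  x_hi=-0.3712 |R|=0.6288
  mid=-1.38901 |R|=0.38901 →hi
  mid=-1.89791 |R|=0.89791 →hi
  mid=-2.15236 |R|=1.15236 →lo
  mid=-2.02514 |R|=1.02514 →lo
  mid=-1.96152 |R|=0.96152 →hi
  mid=-1.99333 |R|=0.99333 →hi
  mid=-2.00923 |R|=1.00923 →lo
  ...
  [-2.00004,-1.99992] ⇒ x*=-2.0000
So |R|<1 on (-2.0000, 0).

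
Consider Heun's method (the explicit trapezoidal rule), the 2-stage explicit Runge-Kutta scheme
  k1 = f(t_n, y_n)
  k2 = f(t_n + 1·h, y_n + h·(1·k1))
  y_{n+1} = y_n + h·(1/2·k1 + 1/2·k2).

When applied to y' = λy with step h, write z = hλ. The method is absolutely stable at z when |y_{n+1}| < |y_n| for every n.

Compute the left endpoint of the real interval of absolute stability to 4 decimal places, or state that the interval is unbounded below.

left endpoint -2.0000.

Test eqn y'=λy, z=hλ:
  order 2, 2-stage ⇒ R(z)=1+z+z^2/2
  (e.g. R(-1.57)=0.66245, |R|=0.66245)

Solve |R(x)|<1 on ℝ⁻.
x=-1.57: |R|=0.6624
|R(-0.91)|=0.5041 |R(-0.84)|=0.5128 |R(-0.63)|=0.5684
Bisect:
  x_lo=-2.6043 |R|=1.7868  x_hi=-0.2039 |R|=0.8169
  mid=-1.40409 |R|=0.58165 →hi
  mid=-2.00418 |R|=1.00419 →lo
  mid=-1.70414 |R|=0.74790 →hi
  mid=-1.85416 |R|=0.86479 →hi
  mid=-1.92917 |R|=0.93168 →hi
  mid=-1.96667 |R|=0.96723 →hi
  mid=-1.98543 |R|=0.98553 →hi
  mid=-1.99480 |R|=0.99482 →hi
  ...
  [-2.00008,-1.99993] ⇒ x*=-2.0000
Stable set (-2.0000, 0).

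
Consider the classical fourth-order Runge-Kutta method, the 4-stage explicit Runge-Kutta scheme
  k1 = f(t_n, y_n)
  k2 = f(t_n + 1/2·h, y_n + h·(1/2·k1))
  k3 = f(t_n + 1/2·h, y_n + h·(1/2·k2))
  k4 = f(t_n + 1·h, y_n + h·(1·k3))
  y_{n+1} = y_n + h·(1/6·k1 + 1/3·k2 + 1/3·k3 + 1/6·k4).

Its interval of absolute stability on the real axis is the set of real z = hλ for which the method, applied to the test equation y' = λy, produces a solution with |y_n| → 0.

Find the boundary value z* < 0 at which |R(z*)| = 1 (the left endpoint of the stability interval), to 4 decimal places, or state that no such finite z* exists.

left endpoint -2.7853.

On y'=λy, z=hλ:
  order 4, 4-stage ⇒ R(z)=1+z+z^2/2+z^3/6+z^4/24
  (e.g. R(-0.33)=0.71895, |R|=0.71895)

Boundary: |R(x)|=1, x<0.
x=-0.33: |R|=0.7190
|R(-2.37)|=0.5343 |R(-1.36)|=0.2881 |R(-1.11)|=0.3414
Bisect:
  x_lo=-3.5275 |R|=2.8299  x_hi=-0.3702 |R|=0.6906
  mid=-1.94887 |R|=0.31757 →hi
  mid=-2.73818 |R|=0.93126 →hi
  mid=-3.13283 |R|=1.66352 →lo
  mid=-2.93550 |R|=1.25112 →lo
  mid=-2.83684 |R|=1.08054 →lo
  mid=-2.78751 |R|=1.00335 →lo
  mid=-2.76284 |R|=0.96668 →hi
  ...
  [-2.78539,-2.78520] ⇒ x*=-2.7853
Interval (-2.7853, 0).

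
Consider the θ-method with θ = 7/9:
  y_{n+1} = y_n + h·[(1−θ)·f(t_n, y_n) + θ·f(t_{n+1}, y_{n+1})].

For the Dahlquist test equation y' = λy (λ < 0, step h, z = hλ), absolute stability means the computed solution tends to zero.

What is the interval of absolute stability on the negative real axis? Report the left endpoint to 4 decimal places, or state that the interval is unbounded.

With y'=λy (z=hλ):
  y_{n+1} = y_n + z·[2/9·y_n + 7/9·y_{n+1}] ⇒ (1 − 7/9z)y_{n+1} = (1 + 2/9z)y_n
  Hence R(z) = (1 + 2/9z)/(1 − 7/9z).

Solve |R(x)|<1 on ℝ⁻.
x=-1.25: |R|=0.3662
x=-2: |R|=0.2174
x=-10: |R|=0.1392
x=-100: |R|=0.2694
θ=7/9≥1/2 ⇒ |1+2/9x|<|1−7/9x| ∀x<0 ⇒ unbounded interval.

unbounded; (−∞, 0).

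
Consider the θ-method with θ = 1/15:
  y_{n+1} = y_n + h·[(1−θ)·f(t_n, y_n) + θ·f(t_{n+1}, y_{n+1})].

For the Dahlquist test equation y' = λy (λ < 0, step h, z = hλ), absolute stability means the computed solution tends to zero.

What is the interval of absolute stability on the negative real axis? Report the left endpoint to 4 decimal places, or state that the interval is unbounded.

z∈(-2.3077,0).

With y'=λy (z=hλ):
  y_{n+1} = y_n + z·[14/15·y_n + 1/15·y_{n+1}] ⇒ (1 − 1/15z)y_{n+1} = (1 + 14/15z)y_n
  ⇒ R(z) = (1 + 14/15z)/(1 − 1/15z).

Solve |R(x)|<1 on ℝ⁻.
x=-1.01: |R|=0.0537
R=−1: 1+14/15x = −1+1/15x ⇒ -13/15x=2 ⇒ x=2/(-13/15)=-2.3077
Confirm numerically:
  x=-2.060: |R|=0.81125 <1
  x=-1.584: |R|=0.43271 <1
  x=-1.382: |R|=0.26541 <1
  x=-1.172: |R|=0.08706 <1
  x=-2.674: |R|=1.26944 >1
  x=-2.450: |R|=1.10602 >1
Stable set (-2.3077, 0).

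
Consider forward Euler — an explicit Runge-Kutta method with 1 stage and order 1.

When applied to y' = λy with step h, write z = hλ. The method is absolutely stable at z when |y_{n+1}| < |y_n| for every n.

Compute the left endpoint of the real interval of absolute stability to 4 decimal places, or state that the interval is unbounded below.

Test eqn y'=λy, z=hλ:
  order 1, 1-stage ⇒ R(z)=1+z
  (e.g. R(-0.54)=0.46000, |R|=0.46000)

Need |R(x)|<1, x<0.
x=-0.54: |R|=0.4600
|R(-2.15)|=1.1500 |R(-1.02)|=0.0200 |R(-0.57)|=0.4300
Bisect:
  x_lo=-2.5838 |R|=1.5838  x_hi=-0.1043 |R|=0.8957
  mid=-1.34406 |R|=0.34406 →hi
  mid=-1.96395 |R|=0.96395 →hi
  mid=-2.27389 |R|=1.27389 →lo
  mid=-2.11892 |R|=1.11892 →lo
  mid=-2.04143 |R|=1.04143 →lo
  mid=-2.00269 |R|=1.00269 →lo
  mid=-1.98332 |R|=0.98332 →hi
  mid=-1.99301 |R|=0.99301 →hi
  mid=-1.99785 |R|=0.99785 →hi
  ...
  [-2.00012,-1.99997] ⇒ x*=-2.0000
Stable set (-2.0000, 0).

left endpoint -2.0000.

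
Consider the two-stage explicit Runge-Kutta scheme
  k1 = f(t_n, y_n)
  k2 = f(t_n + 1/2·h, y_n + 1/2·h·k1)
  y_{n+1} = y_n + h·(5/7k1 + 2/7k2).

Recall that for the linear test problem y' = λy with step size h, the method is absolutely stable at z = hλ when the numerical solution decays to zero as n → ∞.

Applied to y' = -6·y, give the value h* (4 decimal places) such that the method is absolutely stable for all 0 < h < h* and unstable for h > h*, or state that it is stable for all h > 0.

With y'=λy (z=hλ):
  k1=λy_n ⇒ h·k1=z·y_n;  k2=λ(1+1/2z)y_n ⇒ h·k2=z(1+1/2z)y_n
  y_{n+1}/y_n = 1 + 5/7z + 2/7z(1+1/2z) = 1 + z + 1/7z²
  Hence R(z) = 1 + z + 1/7z².

Solve |R(x)|<1 on ℝ⁻.
x=-1.22: |R|=0.0074
R=1: x+1/7x²=0 ⇒ x=−7=-7.0000; min R=1−1/(4·1/7)=-0.7500>−1
Confirm numerically:
  x=-5.205: |R|=0.33471 <1
  x=-3.595: |R|=0.74871 <1
  x=-3.535: |R|=0.74982 <1
  x=-7.362: |R|=1.38072 >1
  x=-7.302: |R|=1.31503 >1
Interval (-7.0000, 0).

(-7.0000,0); λ=-6 ⇒ h* = (7)/6 = 1.1667.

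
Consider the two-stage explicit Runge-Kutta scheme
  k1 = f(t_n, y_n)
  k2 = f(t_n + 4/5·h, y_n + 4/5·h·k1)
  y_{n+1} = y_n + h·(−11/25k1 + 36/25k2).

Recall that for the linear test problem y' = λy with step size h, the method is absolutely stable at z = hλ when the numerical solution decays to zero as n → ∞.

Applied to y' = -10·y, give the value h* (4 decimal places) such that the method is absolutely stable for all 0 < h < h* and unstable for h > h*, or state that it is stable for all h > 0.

On y'=λy, z=hλ:
  k1=λy_n ⇒ h·k1=z·y_n;  k2=λ(1+4/5z)y_n ⇒ h·k2=z(1+4/5z)y_n
  y_{n+1}/y_n = 1 − 11/25z + 36/25z(1+4/5z) = 1 + z + 144/125z²
  R(z) = 1 + z + 144/125z².

Boundary: |R(x)|=1, x<0.
x=-0.54: |R|=0.7959
R=1: x+144/125x²=0 ⇒ x=−125/144=-0.8681; min R=1−1/(4·144/125)=0.7830>−1
Confirm numerically:
  x=-0.783: |R|=0.92328 <1
  x=-0.599: |R|=0.81434 <1
  x=-0.590: |R|=0.81101 <1
  x=-1.422: |R|=1.90744 >1
  x=-1.348: |R|=1.74530 >1
  x=-0.969: |R|=1.11268 >1
Stable set (-0.8681, 0).

(-0.8681,0); λ=-10 ⇒ h* = (125/144)/10 = 0.0868.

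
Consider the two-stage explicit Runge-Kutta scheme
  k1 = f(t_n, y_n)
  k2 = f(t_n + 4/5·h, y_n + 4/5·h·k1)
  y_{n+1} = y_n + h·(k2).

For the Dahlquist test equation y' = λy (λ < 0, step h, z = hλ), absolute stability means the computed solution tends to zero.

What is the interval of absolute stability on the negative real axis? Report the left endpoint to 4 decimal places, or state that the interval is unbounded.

(-1.2500, 0).

Test eqn y'=λy, z=hλ:
  k1=λy_n ⇒ h·k1=z·y_n;  k2=λ(1+4/5z)y_n ⇒ h·k2=z(1+4/5z)y_n
  y_{n+1}/y_n = 1 + z(1+4/5z) = 1 + z + 4/5z²
  Hence R(z) = 1 + z + 4/5z².

Find x<0 with |R(x)|<1.
x=-0.58: |R|=0.6891
R=1: x+4/5x²=0 ⇒ x=−5/4=-1.2500; min R=1−1/(4·4/5)=0.6875>−1
Confirm numerically:
  x=-1.196: |R|=0.94833 <1
  x=-1.138: |R|=0.89804 <1
  x=-0.549: |R|=0.69212 <1
  x=-1.446: |R|=1.22673 >1
  x=-1.335: |R|=1.09078 >1
Stable set (-1.2500, 0).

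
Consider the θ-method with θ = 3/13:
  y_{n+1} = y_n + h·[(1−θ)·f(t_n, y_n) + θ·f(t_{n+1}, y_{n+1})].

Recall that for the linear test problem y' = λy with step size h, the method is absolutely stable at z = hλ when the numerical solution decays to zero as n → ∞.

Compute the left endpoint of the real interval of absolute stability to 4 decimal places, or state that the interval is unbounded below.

With y'=λy (z=hλ):
  y_{n+1} = y_n + z·[10/13·y_n + 3/13·y_{n+1}] ⇒ (1 − 3/13z)y_{n+1} = (1 + 10/13z)y_n
  R(z) = (1 + 10/13z)/(1 − 3/13z).

Solve |R(x)|<1 on ℝ⁻.
x=-1.59: |R|=0.1632
R=−1: 1+10/13x = −1+3/13x ⇒ -7/13x=2 ⇒ x=2/(-7/13)=-3.7143
Confirm numerically:
  x=-3.285: |R|=0.86852 <1
  x=-2.897: |R|=0.73625 <1
  x=-1.876: |R|=0.30921 <1
  x=-1.614: |R|=0.17599 <1
  x=-4.151: |R|=1.12010 >1
  x=-4.126: |R|=1.11356 >1
  x=-4.079: |R|=1.10116 >1
So |R|<1 on (-3.7143, 0).

left endpoint -3.7143.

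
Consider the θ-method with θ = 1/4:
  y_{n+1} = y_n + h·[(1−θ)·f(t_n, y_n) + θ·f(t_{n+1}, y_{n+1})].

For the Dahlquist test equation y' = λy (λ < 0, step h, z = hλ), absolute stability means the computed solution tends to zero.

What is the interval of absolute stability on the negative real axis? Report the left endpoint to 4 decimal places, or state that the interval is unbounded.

Test eqn y'=λy, z=hλ:
  y_{n+1} = y_n + z·[3/4·y_n + 1/4·y_{n+1}] ⇒ (1 − 1/4z)y_{n+1} = (1 + 3/4z)y_n
  Hence R(z) = (1 + 3/4z)/(1 − 1/4z).

Solve |R(x)|<1 on ℝ⁻.
x=-0.7: |R|=0.4043
R=−1: 1+3/4x = −1+1/4x ⇒ -1/2x=2 ⇒ x=2/(-1/2)=-4.0000
Confirm numerically:
  x=-3.814: |R|=0.95239 <1
  x=-3.072: |R|=0.73756 <1
  x=-2.813: |R|=0.65155 <1
  x=-2.424: |R|=0.50934 <1
  x=-4.275: |R|=1.06647 >1
  x=-4.120: |R|=1.02956 >1
Interval (-4.0000, 0).

z∈(-4.0000,0).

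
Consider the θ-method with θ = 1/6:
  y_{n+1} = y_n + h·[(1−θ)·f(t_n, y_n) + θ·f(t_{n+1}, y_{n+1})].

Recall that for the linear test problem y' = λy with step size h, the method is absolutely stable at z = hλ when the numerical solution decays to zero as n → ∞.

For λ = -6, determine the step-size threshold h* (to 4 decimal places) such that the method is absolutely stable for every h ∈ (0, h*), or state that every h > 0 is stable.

Test eqn y'=λy, z=hλ:
  y_{n+1} = y_n + z·[5/6·y_n + 1/6·y_{n+1}] ⇒ (1 − 1/6z)y_{n+1} = (1 + 5/6z)y_n
  Hence R(z) = (1 + 5/6z)/(1 − 1/6z).

Solve |R(x)|<1 on ℝ⁻.
x=-0.81: |R|=0.2863
R=−1: 1+5/6x = −1+1/6x ⇒ -2/3x=2 ⇒ x=2/(-2/3)=-3.0000
Confirm numerically:
  x=-2.807: |R|=0.91234 <1
  x=-2.154: |R|=0.58499 <1
  x=-1.622: |R|=0.27683 <1
  x=-3.411: |R|=1.17469 >1
  x=-3.232: |R|=1.10052 >1
  x=-3.171: |R|=1.07458 >1
So |R|<1 on (-3.0000, 0).

(-3.0000,0); λ=-6 ⇒ h* = (3)/6 = 0.5000.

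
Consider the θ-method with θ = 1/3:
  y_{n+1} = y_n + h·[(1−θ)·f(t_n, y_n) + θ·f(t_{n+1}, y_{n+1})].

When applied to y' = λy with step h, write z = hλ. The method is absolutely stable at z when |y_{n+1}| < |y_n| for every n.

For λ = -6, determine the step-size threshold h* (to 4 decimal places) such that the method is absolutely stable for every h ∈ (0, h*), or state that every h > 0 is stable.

With y'=λy (z=hλ):
  y_{n+1} = y_n + z·[2/3·y_n + 1/3·y_{n+1}] ⇒ (1 − 1/3z)y_{n+1} = (1 + 2/3z)y_n
  so R(z) = (1 + 2/3z)/(1 − 1/3z).

Need |R(x)|<1, x<0.
x=-1.4: |R|=0.0455
R=−1: 1+2/3x = −1+1/3x ⇒ -1/3x=2 ⇒ x=2/(-1/3)=-6.0000
Confirm numerically:
  x=-3.136: |R|=0.53325 <1
  x=-2.845: |R|=0.46022 <1
  x=-2.521: |R|=0.36986 <1
  x=-2.488: |R|=0.36006 <1
  x=-6.190: |R|=1.02067 >1
  x=-6.110: |R|=1.01207 >1
Interval (-6.0000, 0).

(-6.0000,0); λ=-6 ⇒ h* = (6)/6 = 1.0000.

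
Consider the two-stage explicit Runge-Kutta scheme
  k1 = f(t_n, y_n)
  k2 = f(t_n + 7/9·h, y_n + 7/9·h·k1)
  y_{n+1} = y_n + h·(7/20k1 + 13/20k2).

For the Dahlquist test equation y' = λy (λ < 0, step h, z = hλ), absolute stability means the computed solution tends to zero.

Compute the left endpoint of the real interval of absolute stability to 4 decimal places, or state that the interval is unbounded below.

Set f=λy, z=hλ:
  k1=λy_n ⇒ h·k1=z·y_n;  k2=λ(1+7/9z)y_n ⇒ h·k2=z(1+7/9z)y_n
  y_{n+1}/y_n = 1 + 7/20z + 13/20z(1+7/9z) = 1 + z + 91/180z²
  so R(z) = 1 + z + 91/180z².

Find x<0 with |R(x)|<1.
x=-0.94: |R|=0.5067
R=1: x+91/180x²=0 ⇒ x=−180/91=-1.9780; min R=1−1/(4·91/180)=0.5055>−1
Confirm numerically:
  x=-1.815: |R|=0.85041 <1
  x=-1.684: |R|=0.74968 <1
  x=-1.615: |R|=0.70360 <1
  x=-0.822: |R|=0.51960 <1
  x=-2.558: |R|=1.75003 >1
  x=-2.549: |R|=1.73580 >1
  x=-2.352: |R|=1.44468 >1
Interval (-1.9780, 0).

left endpoint -1.9780.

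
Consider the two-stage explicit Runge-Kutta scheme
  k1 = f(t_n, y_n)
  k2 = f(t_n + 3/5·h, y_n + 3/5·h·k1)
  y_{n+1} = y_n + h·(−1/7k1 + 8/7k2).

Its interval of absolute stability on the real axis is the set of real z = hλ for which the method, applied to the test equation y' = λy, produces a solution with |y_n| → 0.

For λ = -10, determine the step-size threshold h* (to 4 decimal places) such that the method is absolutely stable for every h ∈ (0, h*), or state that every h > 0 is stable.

(-1.4583,0); λ=-10 ⇒ h* = (35/24)/10 = 0.1458.

With y'=λy (z=hλ):
  k1=λy_n ⇒ h·k1=z·y_n;  k2=λ(1+3/5z)y_n ⇒ h·k2=z(1+3/5z)y_n
  y_{n+1}/y_n = 1 − 1/7z + 8/7z(1+3/5z) = 1 + z + 24/35z²
  Hence R(z) = 1 + z + 24/35z².

Solve |R(x)|<1 on ℝ⁻.
x=-1.09: |R|=0.7247
R=1: x+24/35x²=0 ⇒ x=−35/24=-1.4583; min R=1−1/(4·24/35)=0.6354>−1
Confirm numerically:
  x=-1.274: |R|=0.83897 <1
  x=-0.857: |R|=0.64662 <1
  x=-0.759: |R|=0.63603 <1
  x=-1.986: |R|=1.71859 >1
  x=-1.719: |R|=1.30726 >1
  x=-1.603: |R|=1.15902 >1
Stable set (-1.4583, 0).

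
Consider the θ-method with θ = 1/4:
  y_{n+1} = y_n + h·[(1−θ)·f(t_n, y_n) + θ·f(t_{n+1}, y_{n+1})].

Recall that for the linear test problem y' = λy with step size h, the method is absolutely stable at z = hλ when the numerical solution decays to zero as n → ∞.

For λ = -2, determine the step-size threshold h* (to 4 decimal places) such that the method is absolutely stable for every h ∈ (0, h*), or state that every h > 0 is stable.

On y'=λy, z=hλ:
  y_{n+1} = y_n + z·[3/4·y_n + 1/4·y_{n+1}] ⇒ (1 − 1/4z)y_{n+1} = (1 + 3/4z)y_n
  Hence R(z) = (1 + 3/4z)/(1 − 1/4z).

Boundary: |R(x)|=1, x<0.
x=-1.6: |R|=0.1429
R=−1: 1+3/4x = −1+1/4x ⇒ -1/2x=2 ⇒ x=2/(-1/2)=-4.0000
Confirm numerically:
  x=-3.025: |R|=0.72242 <1
  x=-2.289: |R|=0.45588 <1
  x=-1.840: |R|=0.26027 <1
  x=-1.730: |R|=0.20768 <1
  x=-4.457: |R|=1.10808 >1
  x=-4.120: |R|=1.02956 >1
So |R|<1 on (-4.0000, 0).

(-4.0000,0); λ=-2 ⇒ h* = (4)/2 = 2.0000.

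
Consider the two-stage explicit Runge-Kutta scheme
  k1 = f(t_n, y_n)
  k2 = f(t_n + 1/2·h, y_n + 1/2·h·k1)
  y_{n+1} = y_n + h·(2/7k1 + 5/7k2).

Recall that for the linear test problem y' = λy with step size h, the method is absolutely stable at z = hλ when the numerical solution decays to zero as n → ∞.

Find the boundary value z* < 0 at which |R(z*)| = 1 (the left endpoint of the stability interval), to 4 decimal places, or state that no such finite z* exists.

On y'=λy, z=hλ:
  k1=λy_n ⇒ h·k1=z·y_n;  k2=λ(1+1/2z)y_n ⇒ h·k2=z(1+1/2z)y_n
  y_{n+1}/y_n = 1 + 2/7z + 5/7z(1+1/2z) = 1 + z + 5/14z²
  ⇒ R(z) = 1 + z + 5/14z².

Need |R(x)|<1, x<0.
x=-1.25: |R|=0.3080
R=1: x+5/14x²=0 ⇒ x=−14/5=-2.8000; min R=1−1/(4·5/14)=0.3000>−1
Confirm numerically:
  x=-2.646: |R|=0.85447 <1
  x=-1.366: |R|=0.30041 <1
  x=-1.201: |R|=0.31414 <1
  x=-3.268: |R|=1.54622 >1
  x=-3.265: |R|=1.54222 >1
  x=-3.169: |R|=1.41763 >1
Stable set (-2.8000, 0).

left endpoint -2.8000.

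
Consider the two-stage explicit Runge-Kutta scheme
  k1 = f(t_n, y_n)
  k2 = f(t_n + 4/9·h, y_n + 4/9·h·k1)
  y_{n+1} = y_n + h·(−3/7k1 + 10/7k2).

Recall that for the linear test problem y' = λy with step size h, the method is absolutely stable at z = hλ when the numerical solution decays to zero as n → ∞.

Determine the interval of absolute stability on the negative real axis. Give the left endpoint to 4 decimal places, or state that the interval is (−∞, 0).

Set f=λy, z=hλ:
  k1=λy_n ⇒ h·k1=z·y_n;  k2=λ(1+4/9z)y_n ⇒ h·k2=z(1+4/9z)y_n
  y_{n+1}/y_n = 1 − 3/7z + 10/7z(1+4/9z) = 1 + z + 40/63z²
  ⇒ R(z) = 1 + z + 40/63z².

Boundary: |R(x)|=1, x<0.
x=-1.75: |R|=1.1944
R=1: x+40/63x²=0 ⇒ x=−63/40=-1.5750; min R=1−1/(4·40/63)=0.6062>−1
Confirm numerically:
  x=-1.432: |R|=0.86998 <1
  x=-1.429: |R|=0.86753 <1
  x=-0.820: |R|=0.60692 <1
  x=-0.742: |R|=0.60756 <1
  x=-2.040: |R|=1.60229 >1
  x=-1.868: |R|=1.34751 >1
  x=-1.718: |R|=1.15598 >1
Interval (-1.5750, 0).

(-1.5750, 0).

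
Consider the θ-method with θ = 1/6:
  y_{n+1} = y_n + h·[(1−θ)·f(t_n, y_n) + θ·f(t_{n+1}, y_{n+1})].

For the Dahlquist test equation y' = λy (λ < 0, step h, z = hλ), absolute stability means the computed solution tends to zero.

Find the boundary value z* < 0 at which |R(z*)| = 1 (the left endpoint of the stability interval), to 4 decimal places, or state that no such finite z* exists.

left endpoint -3.0000.

With y'=λy (z=hλ):
  y_{n+1} = y_n + z·[5/6·y_n + 1/6·y_{n+1}] ⇒ (1 − 1/6z)y_{n+1} = (1 + 5/6z)y_n
  R(z) = (1 + 5/6z)/(1 − 1/6z).

Boundary: |R(x)|=1, x<0.
x=-0.93: |R|=0.1948
R=−1: 1+5/6x = −1+1/6x ⇒ -2/3x=2 ⇒ x=2/(-2/3)=-3.0000
Confirm numerically:
  x=-2.844: |R|=0.92944 <1
  x=-2.112: |R|=0.56213 <1
  x=-1.834: |R|=0.40465 <1
  x=-3.424: |R|=1.17997 >1
  x=-3.409: |R|=1.17388 >1
So |R|<1 on (-3.0000, 0).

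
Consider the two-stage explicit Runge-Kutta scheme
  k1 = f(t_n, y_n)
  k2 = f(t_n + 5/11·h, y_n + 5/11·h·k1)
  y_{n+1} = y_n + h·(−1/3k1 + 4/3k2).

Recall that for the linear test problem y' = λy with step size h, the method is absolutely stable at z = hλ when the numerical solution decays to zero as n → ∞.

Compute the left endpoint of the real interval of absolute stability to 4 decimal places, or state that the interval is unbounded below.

left endpoint -1.6500.

Test eqn y'=λy, z=hλ:
  k1=λy_n ⇒ h·k1=z·y_n;  k2=λ(1+5/11z)y_n ⇒ h·k2=z(1+5/11z)y_n
  y_{n+1}/y_n = 1 − 1/3z + 4/3z(1+5/11z) = 1 + z + 20/33z²
  R(z) = 1 + z + 20/33z².

Solve |R(x)|<1 on ℝ⁻.
x=-1.68: |R|=1.0305
R=1: x+20/33x²=0 ⇒ x=−33/20=-1.6500; min R=1−1/(4·20/33)=0.5875>−1
Confirm numerically:
  x=-1.311: |R|=0.73065 <1
  x=-0.927: |R|=0.59381 <1
  x=-0.805: |R|=0.58774 <1
  x=-1.968: |R|=1.37929 >1
  x=-1.959: |R|=1.36687 >1
  x=-1.913: |R|=1.30492 >1
Stable set (-1.6500, 0).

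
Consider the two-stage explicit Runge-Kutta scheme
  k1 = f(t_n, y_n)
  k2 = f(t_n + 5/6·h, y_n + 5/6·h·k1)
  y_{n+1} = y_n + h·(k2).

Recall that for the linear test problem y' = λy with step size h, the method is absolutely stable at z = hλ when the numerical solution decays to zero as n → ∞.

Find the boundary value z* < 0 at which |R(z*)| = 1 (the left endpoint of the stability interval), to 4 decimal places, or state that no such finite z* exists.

z* = -1.2000.

Set f=λy, z=hλ:
  k1=λy_n ⇒ h·k1=z·y_n;  k2=λ(1+5/6z)y_n ⇒ h·k2=z(1+5/6z)y_n
  y_{n+1}/y_n = 1 + z(1+5/6z) = 1 + z + 5/6z²
  Hence R(z) = 1 + z + 5/6z².

Solve |R(x)|<1 on ℝ⁻.
x=-1.34: |R|=1.1563
R=1: x+5/6x²=0 ⇒ x=−6/5=-1.2000; min R=1−1/(4·5/6)=0.7000>−1
Confirm numerically:
  x=-0.750: |R|=0.71875 <1
  x=-0.642: |R|=0.70147 <1
  x=-0.494: |R|=0.70936 <1
  x=-1.538: |R|=1.43320 >1
  x=-1.266: |R|=1.06963 >1
Stable set (-1.2000, 0).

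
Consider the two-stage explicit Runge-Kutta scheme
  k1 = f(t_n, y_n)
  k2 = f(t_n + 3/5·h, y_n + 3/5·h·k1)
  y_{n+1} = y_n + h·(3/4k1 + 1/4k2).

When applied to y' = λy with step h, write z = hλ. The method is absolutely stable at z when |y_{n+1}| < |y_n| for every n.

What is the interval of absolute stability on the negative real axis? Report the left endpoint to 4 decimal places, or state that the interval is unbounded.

With y'=λy (z=hλ):
  k1=λy_n ⇒ h·k1=z·y_n;  k2=λ(1+3/5z)y_n ⇒ h·k2=z(1+3/5z)y_n
  y_{n+1}/y_n = 1 + 3/4z + 1/4z(1+3/5z) = 1 + z + 3/20z²
  R(z) = 1 + z + 3/20z².

Find x<0 with |R(x)|<1.
x=-1.42: |R|=0.1175
R=1: x+3/20x²=0 ⇒ x=−20/3=-6.6667; min R=1−1/(4·3/20)=-0.6667>−1
Confirm numerically:
  x=-5.985: |R|=0.38803 <1
  x=-5.340: |R|=0.06266 <1
  x=-4.741: |R|=0.36944 <1
  x=-6.986: |R|=1.33463 >1
  x=-6.947: |R|=1.29212 >1
  x=-6.810: |R|=1.14641 >1
Stable set (-6.6667, 0).

z∈(-6.6667,0).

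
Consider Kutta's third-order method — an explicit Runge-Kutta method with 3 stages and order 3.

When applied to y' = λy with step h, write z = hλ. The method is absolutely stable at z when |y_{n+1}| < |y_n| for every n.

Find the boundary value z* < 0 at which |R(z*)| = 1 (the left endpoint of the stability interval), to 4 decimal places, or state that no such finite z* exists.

Set f=λy, z=hλ:
  order 3, 3-stage ⇒ R(z)=1+z+z^2/2+z^3/6
  (e.g. R(-0.72)=0.47699, |R|=0.47699)

Need |R(x)|<1, x<0.
x=-0.72: |R|=0.4770
|R(-1.66)|=0.0446 |R(-1.08)|=0.2932 |R(-1.03)|=0.3183
Bisect:
  x_lo=-3.1303 |R|=2.3431  x_hi=-0.2398 |R|=0.7867
  mid=-1.68504 |R|=0.06277 →hi
  mid=-2.40768 |R|=0.83541 →hi
  mid=-2.76900 |R|=1.47381 →lo
  mid=-2.58834 |R|=1.12869 →lo
  mid=-2.49801 |R|=0.97594 →hi
  mid=-2.54317 |R|=1.05074 →lo
  mid=-2.52059 |R|=1.01295 →lo
  mid=-2.50930 |R|=0.99435 →hi
  mid=-2.51495 |R|=1.00362 →lo
  ...
  [-2.51283,-2.51265] ⇒ x*=-2.5127
So |R|<1 on (-2.5127, 0).

left endpoint -2.5127.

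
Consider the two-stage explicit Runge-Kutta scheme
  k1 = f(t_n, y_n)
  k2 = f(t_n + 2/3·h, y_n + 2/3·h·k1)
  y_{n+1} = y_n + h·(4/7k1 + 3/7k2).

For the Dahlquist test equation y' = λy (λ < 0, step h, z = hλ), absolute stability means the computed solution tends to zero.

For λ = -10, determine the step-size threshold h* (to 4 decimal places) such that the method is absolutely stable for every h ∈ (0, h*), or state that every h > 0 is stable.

On y'=λy, z=hλ:
  k1=λy_n ⇒ h·k1=z·y_n;  k2=λ(1+2/3z)y_n ⇒ h·k2=z(1+2/3z)y_n
  y_{n+1}/y_n = 1 + 4/7z + 3/7z(1+2/3z) = 1 + z + 2/7z²
  R(z) = 1 + z + 2/7z².

Find x<0 with |R(x)|<1.
x=-1.14: |R|=0.2313
R=1: x+2/7x²=0 ⇒ x=−7/2=-3.5000; min R=1−1/(4·2/7)=0.1250>−1
Confirm numerically:
  x=-3.212: |R|=0.73570 <1
  x=-2.975: |R|=0.55375 <1
  x=-2.962: |R|=0.54470 <1
  x=-1.820: |R|=0.12640 <1
  x=-4.088: |R|=1.68678 >1
  x=-3.808: |R|=1.33510 >1
  x=-3.577: |R|=1.07869 >1
Stable set (-3.5000, 0).

(-3.5000,0); λ=-10 ⇒ h* = (7/2)/10 = 0.3500.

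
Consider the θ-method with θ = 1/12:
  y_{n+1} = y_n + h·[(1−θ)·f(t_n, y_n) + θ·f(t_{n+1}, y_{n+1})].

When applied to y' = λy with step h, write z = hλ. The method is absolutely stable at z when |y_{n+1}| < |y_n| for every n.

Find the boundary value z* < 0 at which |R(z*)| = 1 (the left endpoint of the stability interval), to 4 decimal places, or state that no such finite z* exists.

Set f=λy, z=hλ:
  y_{n+1} = y_n + z·[11/12·y_n + 1/12·y_{n+1}] ⇒ (1 − 1/12z)y_{n+1} = (1 + 11/12z)y_n
  so R(z) = (1 + 11/12z)/(1 − 1/12z).

Boundary: |R(x)|=1, x<0.
x=-1.77: |R|=0.5425
R=−1: 1+11/12x = −1+1/12x ⇒ -5/6x=2 ⇒ x=2/(-5/6)=-2.4000
Confirm numerically:
  x=-2.216: |R|=0.87057 <1
  x=-1.835: |R|=0.59162 <1
  x=-1.591: |R|=0.40475 <1
  x=-1.334: |R|=0.20054 <1
  x=-2.844: |R|=1.29911 >1
  x=-2.612: |R|=1.14509 >1
  x=-2.571: |R|=1.11736 >1
So |R|<1 on (-2.4000, 0).

left endpoint -2.4000.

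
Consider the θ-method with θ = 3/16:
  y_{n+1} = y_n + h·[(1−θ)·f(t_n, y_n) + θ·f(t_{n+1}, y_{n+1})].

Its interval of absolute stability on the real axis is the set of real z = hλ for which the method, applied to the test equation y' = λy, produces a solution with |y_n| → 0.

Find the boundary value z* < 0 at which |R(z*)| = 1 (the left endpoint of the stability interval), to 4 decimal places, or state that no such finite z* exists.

Test eqn y'=λy, z=hλ:
  y_{n+1} = y_n + z·[13/16·y_n + 3/16·y_{n+1}] ⇒ (1 − 3/16z)y_{n+1} = (1 + 13/16z)y_n
  ⇒ R(z) = (1 + 13/16z)/(1 − 3/16z).

Solve |R(x)|<1 on ℝ⁻.
x=-1.05: |R|=0.1227
R=−1: 1+13/16x = −1+3/16x ⇒ -5/8x=2 ⇒ x=2/(-5/8)=-3.2000
Confirm numerically:
  x=-3.092: |R|=0.95727 <1
  x=-2.752: |R|=0.81530 <1
  x=-1.549: |R|=0.20037 <1
  x=-3.456: |R|=1.09709 >1
  x=-3.439: |R|=1.09082 >1
  x=-3.423: |R|=1.08489 >1
Interval (-3.2000, 0).

left endpoint -3.2000.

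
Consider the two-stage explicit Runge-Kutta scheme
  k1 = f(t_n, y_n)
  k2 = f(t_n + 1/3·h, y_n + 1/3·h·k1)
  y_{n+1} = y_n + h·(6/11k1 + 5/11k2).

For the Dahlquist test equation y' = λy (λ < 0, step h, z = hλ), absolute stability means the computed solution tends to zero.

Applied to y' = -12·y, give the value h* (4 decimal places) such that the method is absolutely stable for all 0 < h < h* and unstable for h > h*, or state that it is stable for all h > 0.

(-6.6000,0); λ=-12 ⇒ h* = (33/5)/12 = 0.5500.

With y'=λy (z=hλ):
  k1=λy_n ⇒ h·k1=z·y_n;  k2=λ(1+1/3z)y_n ⇒ h·k2=z(1+1/3z)y_n
  y_{n+1}/y_n = 1 + 6/11z + 5/11z(1+1/3z) = 1 + z + 5/33z²
  ⇒ R(z) = 1 + z + 5/33z².

Find x<0 with |R(x)|<1.
x=-1.31: |R|=0.0500
R=1: x+5/33x²=0 ⇒ x=−33/5=-6.6000; min R=1−1/(4·5/33)=-0.6500>−1
Confirm numerically:
  x=-5.234: |R|=0.08328 <1
  x=-4.742: |R|=0.33494 <1
  x=-4.465: |R|=0.44436 <1
  x=-7.115: |R|=1.55519 >1
  x=-7.081: |R|=1.51605 >1
  x=-6.648: |R|=1.04835 >1
Interval (-6.6000, 0).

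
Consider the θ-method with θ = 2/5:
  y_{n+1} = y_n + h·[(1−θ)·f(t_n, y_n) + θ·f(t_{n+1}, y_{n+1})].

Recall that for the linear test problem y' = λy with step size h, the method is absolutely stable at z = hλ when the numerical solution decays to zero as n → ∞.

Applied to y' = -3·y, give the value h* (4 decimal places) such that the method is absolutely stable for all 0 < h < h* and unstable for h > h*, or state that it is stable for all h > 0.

(-10.0000,0); λ=-3 ⇒ h* = (10)/3 = 3.3333.

Set f=λy, z=hλ:
  y_{n+1} = y_n + z·[3/5·y_n + 2/5·y_{n+1}] ⇒ (1 − 2/5z)y_{n+1} = (1 + 3/5z)y_n
  Hence R(z) = (1 + 3/5z)/(1 − 2/5z).

Need |R(x)|<1, x<0.
x=-0.92: |R|=0.3275
R=−1: 1+3/5x = −1+2/5x ⇒ -1/5x=2 ⇒ x=2/(-1/5)=-10.0000
Confirm numerically:
  x=-8.858: |R|=0.94973 <1
  x=-5.809: |R|=0.74780 <1
  x=-4.908: |R|=0.65632 <1
  x=-4.725: |R|=0.63495 <1
  x=-10.597: |R|=1.02279 >1
  x=-10.362: |R|=1.01407 >1
  x=-10.096: |R|=1.00381 >1
So |R|<1 on (-10.0000, 0).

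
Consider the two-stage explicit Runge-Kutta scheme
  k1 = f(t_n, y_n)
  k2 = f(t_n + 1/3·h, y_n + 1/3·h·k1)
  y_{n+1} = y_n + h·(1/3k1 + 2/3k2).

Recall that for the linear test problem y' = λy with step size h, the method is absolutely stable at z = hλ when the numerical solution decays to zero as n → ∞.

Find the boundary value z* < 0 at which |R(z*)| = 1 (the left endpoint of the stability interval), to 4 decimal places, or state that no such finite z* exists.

Test eqn y'=λy, z=hλ:
  k1=λy_n ⇒ h·k1=z·y_n;  k2=λ(1+1/3z)y_n ⇒ h·k2=z(1+1/3z)y_n
  y_{n+1}/y_n = 1 + 1/3z + 2/3z(1+1/3z) = 1 + z + 2/9z²
  R(z) = 1 + z + 2/9z².

Solve |R(x)|<1 on ℝ⁻.
x=-0.92: |R|=0.2681
R=1: x+2/9x²=0 ⇒ x=−9/2=-4.5000; min R=1−1/(4·2/9)=-0.1250>−1
Confirm numerically:
  x=-4.404: |R|=0.90605 <1
  x=-3.080: |R|=0.02809 <1
  x=-2.027: |R|=0.11395 <1
  x=-5.061: |R|=1.63094 >1
  x=-4.864: |R|=1.39344 >1
  x=-4.685: |R|=1.19261 >1
Interval (-4.5000, 0).

left endpoint -4.5000.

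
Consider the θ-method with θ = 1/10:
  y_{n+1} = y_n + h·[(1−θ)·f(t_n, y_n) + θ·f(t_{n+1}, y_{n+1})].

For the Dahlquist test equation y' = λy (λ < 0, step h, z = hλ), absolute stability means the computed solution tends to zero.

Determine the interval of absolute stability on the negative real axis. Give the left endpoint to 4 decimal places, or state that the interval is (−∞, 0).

(-2.5000, 0).

Set f=λy, z=hλ:
  y_{n+1} = y_n + z·[9/10·y_n + 1/10·y_{n+1}] ⇒ (1 − 1/10z)y_{n+1} = (1 + 9/10z)y_n
  so R(z) = (1 + 9/10z)/(1 − 1/10z).

Need |R(x)|<1, x<0.
x=-0.39: |R|=0.6246
R=−1: 1+9/10x = −1+1/10x ⇒ -4/5x=2 ⇒ x=2/(-4/5)=-2.5000
Confirm numerically:
  x=-2.372: |R|=0.91723 <1
  x=-2.248: |R|=0.83540 <1
  x=-2.041: |R|=0.69504 <1
  x=-1.047: |R|=0.05223 <1
  x=-2.764: |R|=1.16547 >1
  x=-2.604: |R|=1.06601 >1
  x=-2.589: |R|=1.05656 >1
Interval (-2.5000, 0).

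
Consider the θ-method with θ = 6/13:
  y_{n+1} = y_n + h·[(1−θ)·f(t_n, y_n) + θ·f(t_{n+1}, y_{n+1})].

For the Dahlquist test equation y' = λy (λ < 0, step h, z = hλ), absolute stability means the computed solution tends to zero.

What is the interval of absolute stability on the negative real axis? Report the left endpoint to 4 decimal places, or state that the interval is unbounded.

z∈(-26.0000,0).

Set f=λy, z=hλ:
  y_{n+1} = y_n + z·[7/13·y_n + 6/13·y_{n+1}] ⇒ (1 − 6/13z)y_{n+1} = (1 + 7/13z)y_n
  R(z) = (1 + 7/13z)/(1 − 6/13z).

Solve |R(x)|<1 on ℝ⁻.
x=-1.07: |R|=0.2837
R=−1: 1+7/13x = −1+6/13x ⇒ -1/13x=2 ⇒ x=2/(-1/13)=-26.0000
Confirm numerically:
  x=-17.217: |R|=0.92448 <1
  x=-14.284: |R|=0.88130 <1
  x=-13.503: |R|=0.86708 <1
  x=-26.569: |R|=1.00330 >1
  x=-26.459: |R|=1.00267 >1
  x=-26.094: |R|=1.00055 >1
Interval (-26.0000, 0).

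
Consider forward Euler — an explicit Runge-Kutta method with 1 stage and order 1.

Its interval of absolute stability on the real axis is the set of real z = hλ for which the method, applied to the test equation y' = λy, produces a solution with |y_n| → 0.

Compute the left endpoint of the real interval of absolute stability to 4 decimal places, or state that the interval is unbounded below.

left endpoint -2.0000.

On y'=λy, z=hλ:
  order 1, 1-stage ⇒ R(z)=1+z
  (e.g. R(-0.43)=0.57000, |R|=0.57000)

Find x<0 with |R(x)|<1.
x=-0.43: |R|=0.5700
|R(-1.75)|=0.7500 |R(-0.79)|=0.2100 |R(-0.73)|=0.2700
Bisect:
  x_lo=-2.3354 |R|=1.3354  x_hi=-0.1398 |R|=0.8602
  mid=-1.23758 |R|=0.23758 →hi
  mid=-1.78648 |R|=0.78648 →hi
  mid=-2.06092 |R|=1.06092 →lo
  mid=-1.92370 |R|=0.92370 →hi
  mid=-1.99231 |R|=0.99231 →hi
  mid=-2.02662 |R|=1.02662 →lo
  mid=-2.00946 |R|=1.00946 →lo
  mid=-2.00089 |R|=1.00089 →lo
  mid=-1.99660 |R|=0.99660 →hi
  mid=-1.99874 |R|=0.99874 →hi
  ...
  [-2.00008,-1.99995] ⇒ x*=-2.0000
Stable set (-2.0000, 0).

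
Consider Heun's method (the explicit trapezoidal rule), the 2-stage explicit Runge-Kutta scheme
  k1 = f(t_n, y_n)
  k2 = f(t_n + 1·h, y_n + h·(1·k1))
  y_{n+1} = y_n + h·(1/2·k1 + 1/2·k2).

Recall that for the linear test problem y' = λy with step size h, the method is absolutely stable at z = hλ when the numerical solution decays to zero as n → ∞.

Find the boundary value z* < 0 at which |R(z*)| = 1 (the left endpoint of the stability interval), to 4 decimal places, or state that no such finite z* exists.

z* = -2.0000.

Set f=λy, z=hλ:
  order 2, 2-stage ⇒ R(z)=1+z+z^2/2
  (e.g. R(-0.65)=0.56125, |R|=0.56125)

Find x<0 with |R(x)|<1.
x=-0.65: |R|=0.5613
|R(-2.21)|=1.2320 |R(-1.83)|=0.8445 |R(-1.71)|=0.7520
Bisect:
  x_lo=-2.7605 |R|=2.0496  x_hi=-0.3268 |R|=0.7266
  mid=-1.54365 |R|=0.64778 →hi
  mid=-2.15205 |R|=1.16361 →lo
  mid=-1.84785 |R|=0.85943 →hi
  mid=-1.99995 |R|=0.99995 →hi
  mid=-2.07600 |R|=1.07889 →lo
  mid=-2.03798 |R|=1.03870 →lo
  mid=-2.01897 |R|=1.01915 →lo
  ...
  [-2.00010,-1.99995] ⇒ x*=-2.0000
Interval (-2.0000, 0).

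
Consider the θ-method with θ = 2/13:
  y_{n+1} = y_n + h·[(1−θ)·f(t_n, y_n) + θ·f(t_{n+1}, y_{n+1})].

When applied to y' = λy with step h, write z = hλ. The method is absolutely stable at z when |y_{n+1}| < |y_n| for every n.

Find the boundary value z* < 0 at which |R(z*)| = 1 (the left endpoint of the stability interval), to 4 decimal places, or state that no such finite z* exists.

left endpoint -2.8889.

Set f=λy, z=hλ:
  y_{n+1} = y_n + z·[11/13·y_n + 2/13·y_{n+1}] ⇒ (1 − 2/13z)y_{n+1} = (1 + 11/13z)y_n
  ⇒ R(z) = (1 + 11/13z)/(1 − 2/13z).

Boundary: |R(x)|=1, x<0.
x=-1.34: |R|=0.1110
R=−1: 1+11/13x = −1+2/13x ⇒ -9/13x=2 ⇒ x=2/(-9/13)=-2.8889
Confirm numerically:
  x=-2.667: |R|=0.89108 <1
  x=-2.166: |R|=0.62462 <1
  x=-1.233: |R|=0.03640 <1
  x=-1.200: |R|=0.01299 <1
  x=-3.437: |R|=1.24821 >1
  x=-3.229: |R|=1.15731 >1
Stable set (-2.8889, 0).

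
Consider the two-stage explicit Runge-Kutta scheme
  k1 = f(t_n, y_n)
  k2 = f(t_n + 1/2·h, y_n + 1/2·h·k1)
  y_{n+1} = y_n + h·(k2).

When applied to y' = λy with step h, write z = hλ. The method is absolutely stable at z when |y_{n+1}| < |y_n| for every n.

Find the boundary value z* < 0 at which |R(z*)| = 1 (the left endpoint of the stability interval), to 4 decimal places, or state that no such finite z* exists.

z* = -2.0000.

Test eqn y'=λy, z=hλ:
  k1=λy_n ⇒ h·k1=z·y_n;  k2=λ(1+1/2z)y_n ⇒ h·k2=z(1+1/2z)y_n
  y_{n+1}/y_n = 1 + z(1+1/2z) = 1 + z + 1/2z²
  ⇒ R(z) = 1 + z + 1/2z².

Boundary: |R(x)|=1, x<0.
x=-1.6: |R|=0.6800
R=1: x+1/2x²=0 ⇒ x=−2=-2.0000; min R=1−1/(4·1/2)=0.5000>−1
Confirm numerically:
  x=-1.868: |R|=0.87671 <1
  x=-1.530: |R|=0.64045 <1
  x=-1.399: |R|=0.57960 <1
  x=-0.896: |R|=0.50541 <1
  x=-2.424: |R|=1.51389 >1
  x=-2.098: |R|=1.10280 >1
  x=-2.088: |R|=1.09187 >1
Interval (-2.0000, 0).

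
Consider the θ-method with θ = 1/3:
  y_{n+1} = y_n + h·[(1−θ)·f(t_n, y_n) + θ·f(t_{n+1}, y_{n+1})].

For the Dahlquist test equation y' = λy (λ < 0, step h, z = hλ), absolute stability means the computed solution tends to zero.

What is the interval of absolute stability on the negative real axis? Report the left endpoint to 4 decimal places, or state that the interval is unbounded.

On y'=λy, z=hλ:
  y_{n+1} = y_n + z·[2/3·y_n + 1/3·y_{n+1}] ⇒ (1 − 1/3z)y_{n+1} = (1 + 2/3z)y_n
  Hence R(z) = (1 + 2/3z)/(1 − 1/3z).

Find x<0 with |R(x)|<1.
x=-1.08: |R|=0.2059
R=−1: 1+2/3x = −1+1/3x ⇒ -1/3x=2 ⇒ x=2/(-1/3)=-6.0000
Confirm numerically:
  x=-3.312: |R|=0.57414 <1
  x=-3.215: |R|=0.55189 <1
  x=-2.720: |R|=0.42657 <1
  x=-2.634: |R|=0.40256 <1
  x=-6.346: |R|=1.03702 >1
  x=-6.094: |R|=1.01034 >1
Interval (-6.0000, 0).

z∈(-6.0000,0).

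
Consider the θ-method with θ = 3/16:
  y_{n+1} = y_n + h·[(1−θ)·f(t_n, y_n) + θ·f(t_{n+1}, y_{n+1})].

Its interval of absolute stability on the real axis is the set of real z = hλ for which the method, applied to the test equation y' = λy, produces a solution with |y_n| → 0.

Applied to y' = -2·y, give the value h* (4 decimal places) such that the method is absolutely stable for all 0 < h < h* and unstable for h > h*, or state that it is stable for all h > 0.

Test eqn y'=λy, z=hλ:
  y_{n+1} = y_n + z·[13/16·y_n + 3/16·y_{n+1}] ⇒ (1 − 3/16z)y_{n+1} = (1 + 13/16z)y_n
  so R(z) = (1 + 13/16z)/(1 − 3/16z).

Need |R(x)|<1, x<0.
x=-1.47: |R|=0.1524
R=−1: 1+13/16x = −1+3/16x ⇒ -5/8x=2 ⇒ x=2/(-5/8)=-3.2000
Confirm numerically:
  x=-2.145: |R|=0.52975 <1
  x=-2.021: |R|=0.46562 <1
  x=-1.431: |R|=0.12827 <1
  x=-3.593: |R|=1.14676 >1
  x=-3.347: |R|=1.05645 >1
  x=-3.335: |R|=1.05191 >1
Interval (-3.2000, 0).

(-3.2000,0); λ=-2 ⇒ h* = (16/5)/2 = 1.6000.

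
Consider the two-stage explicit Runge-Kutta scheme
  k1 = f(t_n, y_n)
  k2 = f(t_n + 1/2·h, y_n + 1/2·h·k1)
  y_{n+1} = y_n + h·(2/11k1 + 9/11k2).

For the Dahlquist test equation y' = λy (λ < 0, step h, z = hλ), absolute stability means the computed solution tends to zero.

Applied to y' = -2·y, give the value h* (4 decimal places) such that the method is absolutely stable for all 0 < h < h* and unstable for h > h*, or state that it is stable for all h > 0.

On y'=λy, z=hλ:
  k1=λy_n ⇒ h·k1=z·y_n;  k2=λ(1+1/2z)y_n ⇒ h·k2=z(1+1/2z)y_n
  y_{n+1}/y_n = 1 + 2/11z + 9/11z(1+1/2z) = 1 + z + 9/22z²
  R(z) = 1 + z + 9/22z².

Boundary: |R(x)|=1, x<0.
x=-0.57: |R|=0.5629
R=1: x+9/22x²=0 ⇒ x=−22/9=-2.4444; min R=1−1/(4·9/22)=0.3889>−1
Confirm numerically:
  x=-2.184: |R|=0.76730 <1
  x=-2.145: |R|=0.73724 <1
  x=-2.003: |R|=0.63828 <1
  x=-1.010: |R|=0.40731 <1
  x=-2.977: |R|=1.64858 >1
  x=-2.971: |R|=1.63998 >1
  x=-2.897: |R|=1.53634 >1
So |R|<1 on (-2.4444, 0).

(-2.4444,0); λ=-2 ⇒ h* = (22/9)/2 = 1.2222.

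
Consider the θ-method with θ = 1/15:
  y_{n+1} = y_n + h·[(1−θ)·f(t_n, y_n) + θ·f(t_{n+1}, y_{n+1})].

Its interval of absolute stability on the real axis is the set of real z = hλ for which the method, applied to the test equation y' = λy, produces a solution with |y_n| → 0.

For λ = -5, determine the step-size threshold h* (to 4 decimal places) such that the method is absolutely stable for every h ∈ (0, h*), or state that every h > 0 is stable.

Set f=λy, z=hλ:
  y_{n+1} = y_n + z·[14/15·y_n + 1/15·y_{n+1}] ⇒ (1 − 1/15z)y_{n+1} = (1 + 14/15z)y_n
  so R(z) = (1 + 14/15z)/(1 − 1/15z).

Solve |R(x)|<1 on ℝ⁻.
x=-0.76: |R|=0.2766
R=−1: 1+14/15x = −1+1/15x ⇒ -13/15x=2 ⇒ x=2/(-13/15)=-2.3077
Confirm numerically:
  x=-1.654: |R|=0.48973 <1
  x=-1.570: |R|=0.42124 <1
  x=-1.443: |R|=0.31637 <1
  x=-2.892: |R|=1.42455 >1
  x=-2.771: |R|=1.33892 >1
Stable set (-2.3077, 0).

(-2.3077,0); λ=-5 ⇒ h* = (30/13)/5 = 0.4615.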